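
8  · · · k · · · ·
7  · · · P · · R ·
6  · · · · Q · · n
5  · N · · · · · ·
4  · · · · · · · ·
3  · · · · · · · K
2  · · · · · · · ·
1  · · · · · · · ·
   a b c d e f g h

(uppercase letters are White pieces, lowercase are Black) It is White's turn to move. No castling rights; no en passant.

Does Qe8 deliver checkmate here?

After Qe8: black king on d8; in check: yes, from the white queen on e8.
King squares — c7: attacked by Nb5; d7: attacked by Rg7; e7: attacked by Rg7; c8: attacked by Pd7; e8: attacked by Pd7.
Black has no legal moves → checkmate.

yes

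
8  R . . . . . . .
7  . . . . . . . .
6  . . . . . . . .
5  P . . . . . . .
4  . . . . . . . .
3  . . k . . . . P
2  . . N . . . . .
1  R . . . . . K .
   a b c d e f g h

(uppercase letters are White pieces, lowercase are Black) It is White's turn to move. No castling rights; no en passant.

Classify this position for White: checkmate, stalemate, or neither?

White to move; white king on g1.
In check: no.
Legal moves for White include: Rh8, Rg8, Rf8, Re8, Rd8, Rc8+, Rb8, Ra7, Ra6, Nd4, Nb4, Ne3, Na3, Ne1, Kh2, Kg2, Kf2, Kh1, ... (list truncated; more exist).
White has legal moves and is not in check → neither.

neither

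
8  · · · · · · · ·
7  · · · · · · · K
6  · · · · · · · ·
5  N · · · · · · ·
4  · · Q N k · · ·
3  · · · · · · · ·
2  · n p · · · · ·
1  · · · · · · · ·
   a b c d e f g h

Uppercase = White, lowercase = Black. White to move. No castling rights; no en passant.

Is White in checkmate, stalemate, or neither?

neither

White to move; white king on h7.
In check: no.
Legal moves for White include: Kh8, Kg8, Kg7, Kh6, Kg6, Nb7, Nac6, Nab3, Ne6+, Ndc6+, Nf5+, Nb5+, Nf3+, Ndb3+, Ne2+, Nxc2+, Qg8, Qc8, ... (list truncated; more exist).
White has legal moves and is not in check → neither.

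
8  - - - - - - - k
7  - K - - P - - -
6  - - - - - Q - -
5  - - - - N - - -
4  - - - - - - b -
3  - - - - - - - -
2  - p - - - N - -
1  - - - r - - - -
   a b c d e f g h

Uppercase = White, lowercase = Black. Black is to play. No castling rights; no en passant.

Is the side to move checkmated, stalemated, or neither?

neither

Black to move; black king on h8.
In check: yes, from the white queen on f6.
King squares — g7: attacked by Qf6; h7: available; g8: available.
Legal moves for Black: Kg8, Kh7.
Black is in check but has 2 legal moves → neither.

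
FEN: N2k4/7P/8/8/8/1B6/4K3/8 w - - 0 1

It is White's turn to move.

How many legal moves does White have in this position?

23

White to move; king on e2.
In check: no.
Legal moves: Nc7, Nb6, Bg8, Bf7, Be6, Bd5, Bc4, Ba4, Bc2, Ba2, Bd1, Kf3, Ke3, Kd3, Kf2, Kd2, Kf1, Ke1, Kd1, h8=Q+, h8=R+, h8=B, h8=N.
Count: 23.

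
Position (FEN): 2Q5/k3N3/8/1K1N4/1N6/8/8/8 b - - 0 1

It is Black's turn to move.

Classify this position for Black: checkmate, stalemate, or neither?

Black to move; black king on a7.
In check: no.
King squares — a6: attacked by Nb4; b6: attacked by Kb5; b7: attacked by Qc8; a8: attacked by Qc8; b8: attacked by Qc8.
Legal moves for Black: none.
Not in check and no legal moves → stalemate.

stalemate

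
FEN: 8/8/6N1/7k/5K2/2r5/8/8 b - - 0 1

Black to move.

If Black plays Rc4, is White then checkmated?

After Rc4: white king on f4; in check: yes, from the black rook on c4.
White has 5 legal replies: Kf5, Ke5, Kg3, Kf3, Ke3.
In check but a legal move exists → not checkmate.

no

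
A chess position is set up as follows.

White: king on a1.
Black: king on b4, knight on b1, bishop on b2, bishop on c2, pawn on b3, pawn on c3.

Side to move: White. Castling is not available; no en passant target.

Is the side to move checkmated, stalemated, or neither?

checkmate

White to move; white king on a1.
In check: yes, from the black bishop on b2.
King squares — b1: attacked by Bc2; a2: attacked by Pb3; b2: attacked by Pc3.
Legal moves for White: none.
In check with no legal moves → checkmate.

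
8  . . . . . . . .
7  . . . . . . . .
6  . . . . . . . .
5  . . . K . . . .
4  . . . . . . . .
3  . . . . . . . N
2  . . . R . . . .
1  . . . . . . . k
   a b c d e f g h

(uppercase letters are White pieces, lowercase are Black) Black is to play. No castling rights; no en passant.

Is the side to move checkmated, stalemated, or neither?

stalemate

Black to move; black king on h1.
In check: no.
King squares — g1: attacked by Nh3; g2: attacked by Rd2; h2: attacked by Rd2.
Legal moves for Black: none.
Not in check and no legal moves → stalemate.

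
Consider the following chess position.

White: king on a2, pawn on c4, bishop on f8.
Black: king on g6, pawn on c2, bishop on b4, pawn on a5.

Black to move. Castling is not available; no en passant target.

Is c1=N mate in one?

After c1=N: white king on a2; in check: yes, from the black knight on c1.
White has 3 legal replies: Kb2, Kb1, Ka1.
In check but a legal move exists → not checkmate.

no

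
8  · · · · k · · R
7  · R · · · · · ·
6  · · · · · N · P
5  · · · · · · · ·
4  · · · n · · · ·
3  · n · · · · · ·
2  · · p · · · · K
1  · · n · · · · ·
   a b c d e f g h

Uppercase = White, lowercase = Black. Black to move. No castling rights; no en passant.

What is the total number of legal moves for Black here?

0

Black to move; king on e8.
In check: yes, from the white knight on f6 and the white rook on h8.
Legal moves: none.
Count: 0.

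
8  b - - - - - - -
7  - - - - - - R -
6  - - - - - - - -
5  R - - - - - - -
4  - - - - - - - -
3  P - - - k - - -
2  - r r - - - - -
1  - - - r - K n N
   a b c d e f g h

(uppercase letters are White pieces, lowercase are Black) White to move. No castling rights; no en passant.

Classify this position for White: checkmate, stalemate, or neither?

White to move; white king on f1.
In check: yes, from the black rook on d1.
King squares — e1: attacked by Rd1; g1: attacked by Rd1; e2: attacked by Ng1; f2: attacked by Rc2; g2: attacked by Rc2.
Legal moves for White: none.
In check with no legal moves → checkmate.

checkmate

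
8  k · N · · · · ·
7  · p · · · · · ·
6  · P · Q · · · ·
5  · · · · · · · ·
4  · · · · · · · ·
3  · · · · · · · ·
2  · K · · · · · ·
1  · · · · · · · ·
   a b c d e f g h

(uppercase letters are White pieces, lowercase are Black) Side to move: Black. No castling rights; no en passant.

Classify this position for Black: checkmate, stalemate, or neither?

stalemate

Black to move; black king on a8.
In check: no.
King squares — a7: attacked by Pb6; b7: own pawn; b8: attacked by Qd6.
Legal moves for Black: none.
Not in check and no legal moves → stalemate.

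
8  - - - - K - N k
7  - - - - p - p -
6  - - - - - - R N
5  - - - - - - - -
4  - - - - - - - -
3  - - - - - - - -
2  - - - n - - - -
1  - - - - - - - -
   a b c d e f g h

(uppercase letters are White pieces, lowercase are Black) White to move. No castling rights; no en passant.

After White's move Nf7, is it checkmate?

After Nf7: black king on h8; in check: yes, from the white knight on f7.
Black has 2 legal replies: Kxg8, Kh7.
In check but a legal move exists → not checkmate.

no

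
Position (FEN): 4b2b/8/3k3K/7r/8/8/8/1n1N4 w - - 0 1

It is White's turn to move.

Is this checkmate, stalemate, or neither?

White to move; white king on h6.
In check: yes, from the black rook on h5.
King squares — g5: attacked by Rh5; h5: attacked by Be8; g6: attacked by Be8; g7: attacked by Bh8; h7: attacked by Rh5.
Legal moves for White: none.
In check with no legal moves → checkmate.

checkmate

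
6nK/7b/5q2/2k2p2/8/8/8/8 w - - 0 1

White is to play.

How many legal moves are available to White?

1

White to move; king on h8.
In check: yes, from the black queen on f6.
Legal moves: Kxh7.
Count: 1.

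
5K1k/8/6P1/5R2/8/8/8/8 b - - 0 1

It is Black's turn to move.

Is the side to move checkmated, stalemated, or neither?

stalemate

Black to move; black king on h8.
In check: no.
King squares — g7: attacked by Kf8; h7: attacked by Pg6; g8: attacked by Kf8.
Legal moves for Black: none.
Not in check and no legal moves → stalemate.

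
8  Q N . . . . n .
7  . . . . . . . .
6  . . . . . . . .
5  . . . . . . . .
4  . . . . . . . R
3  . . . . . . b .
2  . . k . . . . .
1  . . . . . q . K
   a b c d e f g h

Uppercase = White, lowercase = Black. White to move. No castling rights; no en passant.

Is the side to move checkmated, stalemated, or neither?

White to move; white king on h1.
In check: yes, from the black queen on f1.
King squares — g1: attacked by Qf1; g2: attacked by Qf1; h2: attacked by Bg3.
Legal moves for White: none.
In check with no legal moves → checkmate.

checkmate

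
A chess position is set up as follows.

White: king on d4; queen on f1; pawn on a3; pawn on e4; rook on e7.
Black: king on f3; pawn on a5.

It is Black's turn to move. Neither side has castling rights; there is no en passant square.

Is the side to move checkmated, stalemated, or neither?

neither

Black to move; black king on f3.
In check: yes, from the white queen on f1.
King squares — e2: attacked by Qf1; f2: attacked by Qf1; g2: attacked by Qf1; e3: attacked by Kd4; g3: available; e4: attacked by Kd4; f4: attacked by Qf1; g4: available.
Legal moves for Black: Kg4, Kg3.
Black is in check but has 2 legal moves → neither.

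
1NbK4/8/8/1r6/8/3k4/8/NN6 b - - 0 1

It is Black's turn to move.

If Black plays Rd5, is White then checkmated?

After Rd5: white king on d8; in check: yes, from the black rook on d5.
White has 5 legal replies: Ke8, Kxc8, Ke7, Kc7, Nd7.
In check but a legal move exists → not checkmate.

no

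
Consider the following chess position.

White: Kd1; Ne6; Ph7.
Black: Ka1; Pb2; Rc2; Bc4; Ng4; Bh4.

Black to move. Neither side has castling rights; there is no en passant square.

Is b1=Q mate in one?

yes

After b1=Q: white king on d1; in check: yes, from the black queen on b1.
King squares — c1: attacked by Qb1; e1: attacked by Qb1; c2: attacked by Qb1; d2: attacked by Rc2; e2: attacked by Rc2.
White has no legal moves → checkmate.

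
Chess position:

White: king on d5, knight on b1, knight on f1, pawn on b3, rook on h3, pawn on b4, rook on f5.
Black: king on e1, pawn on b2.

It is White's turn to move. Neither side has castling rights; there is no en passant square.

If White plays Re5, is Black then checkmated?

After Re5: black king on e1; in check: yes, from the white rook on e5.
Black has 3 legal replies: Kf2, Kxf1, Kd1.
In check but a legal move exists → not checkmate.

no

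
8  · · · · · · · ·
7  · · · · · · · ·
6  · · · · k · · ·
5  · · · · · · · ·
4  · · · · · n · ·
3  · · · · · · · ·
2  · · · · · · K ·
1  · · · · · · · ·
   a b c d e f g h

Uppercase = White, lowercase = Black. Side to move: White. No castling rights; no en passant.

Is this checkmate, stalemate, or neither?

neither

White to move; white king on g2.
In check: yes, from the black knight on f4.
King squares — f1: available; g1: available; h1: available; f2: available; h2: available; f3: available; g3: available; h3: attacked by Nf4.
Legal moves for White: Kg3, Kf3, Kh2, Kf2, Kh1, Kg1, Kf1.
White is in check but has 7 legal moves → neither.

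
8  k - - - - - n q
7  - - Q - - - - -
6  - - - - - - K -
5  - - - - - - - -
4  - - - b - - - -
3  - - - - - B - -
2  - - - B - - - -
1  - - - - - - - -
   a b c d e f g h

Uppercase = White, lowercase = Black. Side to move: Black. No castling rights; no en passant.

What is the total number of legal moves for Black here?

0

Black to move; king on a8.
In check: yes, from the white bishop on f3.
Legal moves: none.
Count: 0.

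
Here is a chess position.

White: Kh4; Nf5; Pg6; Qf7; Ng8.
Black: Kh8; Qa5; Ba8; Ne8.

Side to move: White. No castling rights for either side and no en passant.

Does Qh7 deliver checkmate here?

After Qh7: black king on h8; in check: yes, from the white queen on h7.
King squares — g7: attacked by Nf5; h7: attacked by Pg6; g8: attacked by Qh7.
Black has no legal moves → checkmate.

yes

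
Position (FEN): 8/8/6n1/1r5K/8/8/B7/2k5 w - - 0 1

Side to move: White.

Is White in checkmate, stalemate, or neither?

White to move; white king on h5.
In check: yes, from the black rook on b5.
King squares — g4: available; h4: attacked by Ng6; g5: attacked by Rb5; g6: available; h6: available.
Legal moves for White: Kh6, Kxg6, Kg4, Bd5.
White is in check but has 4 legal moves → neither.

neither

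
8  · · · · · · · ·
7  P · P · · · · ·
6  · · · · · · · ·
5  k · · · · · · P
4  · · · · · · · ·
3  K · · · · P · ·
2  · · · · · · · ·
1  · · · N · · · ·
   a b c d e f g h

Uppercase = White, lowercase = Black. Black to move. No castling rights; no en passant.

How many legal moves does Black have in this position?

3

Black to move; king on a5.
In check: no.
Legal moves: Kb6, Ka6, Kb5.
Count: 3.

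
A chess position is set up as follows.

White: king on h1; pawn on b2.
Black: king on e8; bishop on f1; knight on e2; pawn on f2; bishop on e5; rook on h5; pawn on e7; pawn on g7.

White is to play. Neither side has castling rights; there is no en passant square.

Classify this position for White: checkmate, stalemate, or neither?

White to move; white king on h1.
In check: yes, from the black rook on h5.
King squares — g1: attacked by Ne2; g2: attacked by Bf1; h2: attacked by Be5.
Legal moves for White: none.
In check with no legal moves → checkmate.

checkmate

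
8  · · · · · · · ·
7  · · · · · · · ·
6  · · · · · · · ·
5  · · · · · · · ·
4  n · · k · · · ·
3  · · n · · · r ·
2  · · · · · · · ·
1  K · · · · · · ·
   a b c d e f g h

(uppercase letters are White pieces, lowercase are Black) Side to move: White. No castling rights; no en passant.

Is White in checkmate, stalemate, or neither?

White to move; white king on a1.
In check: no.
King squares — b1: attacked by Nc3; a2: attacked by Nc3; b2: attacked by Na4.
Legal moves for White: none.
Not in check and no legal moves → stalemate.

stalemate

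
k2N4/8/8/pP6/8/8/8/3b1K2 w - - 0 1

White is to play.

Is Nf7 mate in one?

no

After Nf7: black king on a8; in check: no.
Black is not in check, so this cannot be checkmate.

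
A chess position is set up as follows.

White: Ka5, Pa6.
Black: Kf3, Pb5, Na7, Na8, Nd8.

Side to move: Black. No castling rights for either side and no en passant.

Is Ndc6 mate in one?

After Ndc6: white king on a5; in check: yes, from the black knight on c6.
King squares — a4: attacked by Pb5; b4: attacked by Nc6; b5: attacked by Na7; a6: own pawn; b6: attacked by Na8.
White has no legal moves → checkmate.

yes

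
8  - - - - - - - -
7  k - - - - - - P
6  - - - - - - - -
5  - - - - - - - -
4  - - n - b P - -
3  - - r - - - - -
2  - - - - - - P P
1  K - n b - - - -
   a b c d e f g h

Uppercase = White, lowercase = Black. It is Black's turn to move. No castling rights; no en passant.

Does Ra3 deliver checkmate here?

yes

After Ra3: white king on a1; in check: yes, from the black rook on a3.
King squares — b1: attacked by Be4; a2: attacked by Nc1; b2: attacked by Nc4.
White has no legal moves → checkmate.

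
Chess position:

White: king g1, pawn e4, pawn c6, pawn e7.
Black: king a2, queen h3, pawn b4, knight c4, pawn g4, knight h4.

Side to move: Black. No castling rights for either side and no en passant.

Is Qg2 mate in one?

After Qg2: white king on g1; in check: yes, from the black queen on g2.
King squares — f1: attacked by Qg2; h1: attacked by Qg2; f2: attacked by Qg2; g2: attacked by Nh4; h2: attacked by Qg2.
White has no legal moves → checkmate.

yes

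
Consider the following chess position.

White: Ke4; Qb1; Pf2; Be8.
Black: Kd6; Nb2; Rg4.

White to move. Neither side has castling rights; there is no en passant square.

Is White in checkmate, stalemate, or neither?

White to move; white king on e4.
In check: yes, from the black rook on g4.
King squares — d3: attacked by Nb2; e3: available; f3: available; d4: attacked by Rg4; f4: attacked by Rg4; d5: attacked by Kd6; e5: attacked by Kd6; f5: available.
Legal moves for White: Kf5, Kf3, Ke3, f4.
White is in check but has 4 legal moves → neither.

neither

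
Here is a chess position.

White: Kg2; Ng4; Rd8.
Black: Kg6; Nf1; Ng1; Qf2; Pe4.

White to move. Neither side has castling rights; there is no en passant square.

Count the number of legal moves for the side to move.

White to move; king on g2.
In check: yes, from the black queen on f2.
Legal moves: Kxf2, Kh1, Nxf2.
Count: 3.

3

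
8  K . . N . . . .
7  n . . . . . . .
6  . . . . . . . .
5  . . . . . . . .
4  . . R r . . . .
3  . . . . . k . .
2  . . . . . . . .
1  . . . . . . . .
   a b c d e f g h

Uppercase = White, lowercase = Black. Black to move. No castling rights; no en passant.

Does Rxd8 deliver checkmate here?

no

After Rxd8: white king on a8; in check: yes, from the black rook on d8.
White has 3 legal replies: Kb7, Kxa7, Rc8.
In check but a legal move exists → not checkmate.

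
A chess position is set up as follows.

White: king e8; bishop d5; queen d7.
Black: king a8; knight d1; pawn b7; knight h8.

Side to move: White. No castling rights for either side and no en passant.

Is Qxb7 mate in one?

yes

After Qxb7: black king on a8; in check: yes, from the white queen on b7.
King squares — a7: attacked by Qb7; b7: attacked by Bd5; b8: attacked by Qb7.
Black has no legal moves → checkmate.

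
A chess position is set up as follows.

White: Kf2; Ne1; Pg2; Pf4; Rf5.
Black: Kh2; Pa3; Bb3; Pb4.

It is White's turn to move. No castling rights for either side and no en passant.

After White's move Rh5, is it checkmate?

yes

After Rh5: black king on h2; in check: yes, from the white rook on h5.
King squares — g1: attacked by Kf2; h1: attacked by Rh5; g2: attacked by Ne1; g3: attacked by Kf2; h3: attacked by Pg2.
Black has no legal moves → checkmate.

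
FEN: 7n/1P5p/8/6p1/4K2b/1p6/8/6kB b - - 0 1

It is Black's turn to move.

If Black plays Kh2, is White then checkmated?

After Kh2: white king on e4; in check: no.
White is not in check, so this cannot be checkmate.

no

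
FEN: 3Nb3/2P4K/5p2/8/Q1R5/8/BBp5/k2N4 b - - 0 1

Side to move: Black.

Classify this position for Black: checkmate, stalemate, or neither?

Black to move; black king on a1.
In check: yes, from the white bishop on b2.
King squares — b1: attacked by Ba2; a2: attacked by Qa4; b2: attacked by Nd1.
Legal moves for Black: none.
In check with no legal moves → checkmate.

checkmate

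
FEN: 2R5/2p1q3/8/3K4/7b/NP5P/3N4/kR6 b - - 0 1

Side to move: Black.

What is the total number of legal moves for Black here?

Black to move; king on a1.
In check: yes, from the white rook on b1.
Legal moves: Ka2.
Count: 1.

1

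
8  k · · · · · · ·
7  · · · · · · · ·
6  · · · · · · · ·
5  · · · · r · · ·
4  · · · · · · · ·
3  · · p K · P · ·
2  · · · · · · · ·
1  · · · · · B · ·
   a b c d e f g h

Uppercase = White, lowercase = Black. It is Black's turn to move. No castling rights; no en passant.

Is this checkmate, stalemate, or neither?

Black to move; black king on a8.
In check: no.
Legal moves for Black: Kb8, Kb7, Ka7, Re8, Re7, Re6, Rh5, Rg5, Rf5, Rd5+, Rc5, Rb5, Ra5, Re4, Re3+, Re2, Re1, c2.
Black has 18 legal moves and is not in check → neither.

neither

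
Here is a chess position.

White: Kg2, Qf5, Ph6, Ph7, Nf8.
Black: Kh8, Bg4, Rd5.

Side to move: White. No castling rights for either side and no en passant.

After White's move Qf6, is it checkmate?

yes

After Qf6: black king on h8; in check: yes, from the white queen on f6.
King squares — g7: attacked by Qf6; h7: attacked by Nf8; g8: attacked by Ph7.
Black has no legal moves → checkmate.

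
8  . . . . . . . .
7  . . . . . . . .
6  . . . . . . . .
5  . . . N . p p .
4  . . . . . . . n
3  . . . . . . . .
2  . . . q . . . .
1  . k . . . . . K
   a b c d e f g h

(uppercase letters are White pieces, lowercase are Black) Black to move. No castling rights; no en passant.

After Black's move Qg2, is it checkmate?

yes

After Qg2: white king on h1; in check: yes, from the black queen on g2.
King squares — g1: attacked by Qg2; g2: attacked by Nh4; h2: attacked by Qg2.
White has no legal moves → checkmate.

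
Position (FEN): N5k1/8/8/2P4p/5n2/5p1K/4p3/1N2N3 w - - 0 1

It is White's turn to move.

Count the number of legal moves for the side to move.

White to move; king on h3.
In check: yes, from the black knight on f4.
Legal moves: Kh4, Kg3, Kh2.
Count: 3.

3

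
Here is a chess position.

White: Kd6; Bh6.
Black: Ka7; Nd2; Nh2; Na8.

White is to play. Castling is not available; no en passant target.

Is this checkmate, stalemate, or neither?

White to move; white king on d6.
In check: no.
Legal moves for White: Bf8, Bg7, Bg5, Bf4, Be3+, Bxd2, Ke7, Kd7, Ke6, Kc6, Ke5, Kd5, Kc5.
White has 13 legal moves and is not in check → neither.

neither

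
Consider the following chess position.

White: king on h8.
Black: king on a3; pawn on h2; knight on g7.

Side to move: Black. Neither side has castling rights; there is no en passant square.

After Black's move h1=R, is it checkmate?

After h1=R: white king on h8; in check: yes, from the black rook on h1.
White has 2 legal replies: Kg8, Kxg7.
In check but a legal move exists → not checkmate.

no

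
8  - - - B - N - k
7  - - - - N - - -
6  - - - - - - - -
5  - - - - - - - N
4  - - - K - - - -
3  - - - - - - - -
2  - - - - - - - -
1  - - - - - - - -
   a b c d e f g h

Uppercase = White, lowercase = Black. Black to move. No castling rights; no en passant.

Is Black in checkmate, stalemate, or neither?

Black to move; black king on h8.
In check: no.
King squares — g7: attacked by Nh5; h7: attacked by Nf8; g8: attacked by Ne7.
Legal moves for Black: none.
Not in check and no legal moves → stalemate.

stalemate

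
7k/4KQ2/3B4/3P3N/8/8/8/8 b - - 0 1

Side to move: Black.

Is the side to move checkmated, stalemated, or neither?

stalemate

Black to move; black king on h8.
In check: no.
King squares — g7: attacked by Nh5; h7: attacked by Qf7; g8: attacked by Qf7.
Legal moves for Black: none.
Not in check and no legal moves → stalemate.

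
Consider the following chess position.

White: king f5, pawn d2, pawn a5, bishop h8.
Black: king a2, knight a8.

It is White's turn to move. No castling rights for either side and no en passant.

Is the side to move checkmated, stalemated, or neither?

neither

White to move; white king on f5.
In check: no.
Legal moves for White: Bg7, Bf6, Be5, Bd4, Bc3, Bb2, Ba1, Kg6, Kf6, Ke6, Kg5, Ke5, Kg4, Kf4, Ke4, a6, d3, d4.
White has 18 legal moves and is not in check → neither.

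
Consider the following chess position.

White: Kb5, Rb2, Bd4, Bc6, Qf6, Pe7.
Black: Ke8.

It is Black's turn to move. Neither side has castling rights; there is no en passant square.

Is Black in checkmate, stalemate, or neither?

Black to move; black king on e8.
In check: yes, from the white bishop on c6.
King squares — d7: attacked by Bc6; e7: attacked by Qf6; f7: attacked by Qf6; d8: attacked by Pe7; f8: attacked by Qf6.
Legal moves for Black: none.
In check with no legal moves → checkmate.

checkmate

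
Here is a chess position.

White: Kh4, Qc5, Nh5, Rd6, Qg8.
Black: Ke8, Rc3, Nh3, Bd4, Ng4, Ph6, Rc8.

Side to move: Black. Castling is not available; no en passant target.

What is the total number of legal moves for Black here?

1

Black to move; king on e8.
In check: yes, from the white queen on g8.
Legal moves: Ke7.
Count: 1.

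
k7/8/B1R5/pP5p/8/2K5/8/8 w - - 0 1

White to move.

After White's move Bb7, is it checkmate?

After Bb7: black king on a8; in check: yes, from the white bishop on b7.
Black has 3 legal replies: Kb8, Kxb7, Ka7.
In check but a legal move exists → not checkmate.

no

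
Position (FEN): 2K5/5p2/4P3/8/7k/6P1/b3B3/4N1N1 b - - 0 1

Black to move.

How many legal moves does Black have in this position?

2

Black to move; king on h4.
In check: yes, from the white pawn on g3.
Legal moves: Kg5, Kxg3.
Count: 2.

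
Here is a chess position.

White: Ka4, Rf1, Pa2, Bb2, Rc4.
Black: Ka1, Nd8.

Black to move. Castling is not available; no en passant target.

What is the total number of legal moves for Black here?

2

Black to move; king on a1.
In check: yes, from the white rook on f1 and the white bishop on b2.
Legal moves: Kxb2, Kxa2.
Count: 2.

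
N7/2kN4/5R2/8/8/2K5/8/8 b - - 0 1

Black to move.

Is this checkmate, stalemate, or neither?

Black to move; black king on c7.
In check: yes, from the white knight on a8.
King squares — b6: attacked by Rf6; c6: attacked by Rf6; d6: attacked by Rf6; b7: available; d7: available; b8: attacked by Nd7; c8: available; d8: available.
Legal moves for Black: Kd8, Kc8, Kxd7, Kb7.
Black is in check but has 4 legal moves → neither.

neither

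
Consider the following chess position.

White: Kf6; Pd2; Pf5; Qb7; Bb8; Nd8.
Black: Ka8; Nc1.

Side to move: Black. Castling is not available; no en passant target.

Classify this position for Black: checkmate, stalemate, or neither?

Black to move; black king on a8.
In check: yes, from the white queen on b7.
King squares — a7: attacked by Qb7; b7: attacked by Nd8; b8: attacked by Qb7.
Legal moves for Black: none.
In check with no legal moves → checkmate.

checkmate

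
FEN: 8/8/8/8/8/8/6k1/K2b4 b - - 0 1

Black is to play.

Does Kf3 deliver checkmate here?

After Kf3: white king on a1; in check: no.
White is not in check, so this cannot be checkmate.

no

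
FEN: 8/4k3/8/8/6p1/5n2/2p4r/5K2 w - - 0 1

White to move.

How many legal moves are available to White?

0

White to move; king on f1.
In check: no.
Legal moves: none.
Count: 0.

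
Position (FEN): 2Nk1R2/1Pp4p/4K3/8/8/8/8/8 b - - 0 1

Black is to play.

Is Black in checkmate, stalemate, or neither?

Black to move; black king on d8.
In check: yes, from the white rook on f8.
King squares — c7: own pawn; d7: attacked by Ke6; e7: attacked by Ke6; c8: attacked by Pb7; e8: attacked by Rf8.
Legal moves for Black: none.
In check with no legal moves → checkmate.

checkmate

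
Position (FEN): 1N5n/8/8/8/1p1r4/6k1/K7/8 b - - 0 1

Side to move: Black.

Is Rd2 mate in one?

no

After Rd2: white king on a2; in check: yes, from the black rook on d2.
White has 3 legal replies: Kb3, Kb1, Ka1.
In check but a legal move exists → not checkmate.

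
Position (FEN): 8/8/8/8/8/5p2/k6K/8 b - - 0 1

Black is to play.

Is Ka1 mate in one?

no

After Ka1: white king on h2; in check: no.
White is not in check, so this cannot be checkmate.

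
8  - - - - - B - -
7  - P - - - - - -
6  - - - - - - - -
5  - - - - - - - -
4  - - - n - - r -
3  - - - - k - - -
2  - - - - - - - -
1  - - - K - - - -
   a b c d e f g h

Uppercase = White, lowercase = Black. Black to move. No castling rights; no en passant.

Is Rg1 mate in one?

yes

After Rg1: white king on d1; in check: yes, from the black rook on g1.
King squares — c1: attacked by Rg1; e1: attacked by Rg1; c2: attacked by Nd4; d2: attacked by Ke3; e2: attacked by Ke3.
White has no legal moves → checkmate.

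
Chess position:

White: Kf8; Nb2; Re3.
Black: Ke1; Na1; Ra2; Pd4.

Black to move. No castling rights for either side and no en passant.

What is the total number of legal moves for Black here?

Black to move; king on e1.
In check: yes, from the white rook on e3.
Legal moves: Kf2, Kd2, Kf1, dxe3.
Count: 4.

4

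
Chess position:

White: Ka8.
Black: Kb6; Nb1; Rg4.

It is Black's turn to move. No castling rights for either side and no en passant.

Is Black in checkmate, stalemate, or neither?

Black to move; black king on b6.
In check: no.
Legal moves for Black include: Kc7, Kc6, Ka6, Kc5, Kb5, Ka5, Rg8#, Rg7, Rg6, Rg5, Rh4, Rf4, Re4, Rd4, Rc4, Rb4, Ra4+, Rg3, ... (list truncated; more exist).
Black has legal moves and is not in check → neither.

neither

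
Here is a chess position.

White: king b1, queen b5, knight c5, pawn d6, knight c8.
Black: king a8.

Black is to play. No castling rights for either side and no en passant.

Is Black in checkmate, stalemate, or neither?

Black to move; black king on a8.
In check: no.
King squares — a7: attacked by Nc8; b7: attacked by Qb5; b8: attacked by Qb5.
Legal moves for Black: none.
Not in check and no legal moves → stalemate.

stalemate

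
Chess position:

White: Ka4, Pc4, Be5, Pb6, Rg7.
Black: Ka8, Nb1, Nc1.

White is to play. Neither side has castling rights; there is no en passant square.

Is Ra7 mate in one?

After Ra7: black king on a8; in check: yes, from the white rook on a7.
King squares — a7: attacked by Pb6; b7: attacked by Ra7; b8: attacked by Be5.
Black has no legal moves → checkmate.

yes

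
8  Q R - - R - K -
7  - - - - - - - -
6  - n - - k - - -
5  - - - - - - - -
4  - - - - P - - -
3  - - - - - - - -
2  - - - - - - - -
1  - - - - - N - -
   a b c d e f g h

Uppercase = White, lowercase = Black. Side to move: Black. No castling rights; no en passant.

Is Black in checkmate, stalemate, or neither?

Black to move; black king on e6.
In check: yes, from the white rook on e8.
Legal moves for Black: Kd7, Kf6, Kd6.
Black is in check but has 3 legal moves → neither.

neither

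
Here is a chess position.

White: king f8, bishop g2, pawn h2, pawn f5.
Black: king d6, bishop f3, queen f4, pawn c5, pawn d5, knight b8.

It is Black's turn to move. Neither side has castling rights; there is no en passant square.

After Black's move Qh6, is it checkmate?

no

After Qh6: white king on f8; in check: yes, from the black queen on h6.
White has 3 legal replies: Kg8, Ke8, Kf7.
In check but a legal move exists → not checkmate.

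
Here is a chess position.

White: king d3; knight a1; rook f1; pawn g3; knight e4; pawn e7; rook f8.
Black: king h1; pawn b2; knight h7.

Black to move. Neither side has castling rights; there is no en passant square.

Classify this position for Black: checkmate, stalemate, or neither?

neither

Black to move; black king on h1.
In check: yes, from the white rook on f1.
King squares — g1: attacked by Rf1; g2: available; h2: available.
Legal moves for Black: Kh2, Kg2.
Black is in check but has 2 legal moves → neither.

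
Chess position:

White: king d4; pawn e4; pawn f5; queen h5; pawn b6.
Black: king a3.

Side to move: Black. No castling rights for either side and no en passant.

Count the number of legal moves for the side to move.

Black to move; king on a3.
In check: no.
Legal moves: Kb4, Ka4, Kb3, Kb2, Ka2.
Count: 5.

5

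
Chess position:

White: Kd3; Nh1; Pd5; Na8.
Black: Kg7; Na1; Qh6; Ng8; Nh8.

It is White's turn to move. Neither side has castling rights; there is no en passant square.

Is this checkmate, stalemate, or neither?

White to move; white king on d3.
In check: no.
Legal moves for White: Nc7, Nb6, Ke4, Kd4, Kc4, Kc3, Ke2, Ng3, Nf2, d6.
White has 10 legal moves and is not in check → neither.

neither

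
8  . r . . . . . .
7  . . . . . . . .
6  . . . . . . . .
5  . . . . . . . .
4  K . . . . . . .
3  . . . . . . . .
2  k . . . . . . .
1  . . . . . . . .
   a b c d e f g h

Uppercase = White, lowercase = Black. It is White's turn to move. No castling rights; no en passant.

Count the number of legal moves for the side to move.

1

White to move; king on a4.
In check: no.
Legal moves: Ka5.
Count: 1.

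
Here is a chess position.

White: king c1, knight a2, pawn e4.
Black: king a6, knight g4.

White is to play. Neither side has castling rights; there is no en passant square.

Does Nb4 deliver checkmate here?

After Nb4: black king on a6; in check: yes, from the white knight on b4.
Black has 5 legal replies: Kb7, Ka7, Kb6, Kb5, Ka5.
In check but a legal move exists → not checkmate.

no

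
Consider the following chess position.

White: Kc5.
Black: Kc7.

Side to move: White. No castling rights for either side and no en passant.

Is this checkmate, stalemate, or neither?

neither

White to move; white king on c5.
In check: no.
Legal moves for White: Kd5, Kb5, Kd4, Kc4, Kb4.
White has 5 legal moves and is not in check → neither.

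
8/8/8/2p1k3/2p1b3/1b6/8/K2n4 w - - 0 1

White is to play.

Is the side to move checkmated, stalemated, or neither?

stalemate

White to move; white king on a1.
In check: no.
King squares — b1: attacked by Be4; a2: attacked by Bb3; b2: attacked by Nd1.
Legal moves for White: none.
Not in check and no legal moves → stalemate.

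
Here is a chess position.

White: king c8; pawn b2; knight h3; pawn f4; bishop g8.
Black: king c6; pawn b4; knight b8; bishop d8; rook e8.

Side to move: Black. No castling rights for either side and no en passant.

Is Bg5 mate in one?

After Bg5: white king on c8; in check: yes, from the black rook on e8.
King squares — b7: attacked by Kc6; c7: attacked by Kc6; d7: attacked by Kc6; b8: attacked by Re8; d8: attacked by Bg5.
White has no legal moves → checkmate.

yes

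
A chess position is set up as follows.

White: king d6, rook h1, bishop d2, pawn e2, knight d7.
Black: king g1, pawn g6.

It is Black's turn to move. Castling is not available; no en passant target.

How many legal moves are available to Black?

3

Black to move; king on g1.
In check: yes, from the white rook on h1.
Legal moves: Kg2, Kf2, Kxh1.
Count: 3.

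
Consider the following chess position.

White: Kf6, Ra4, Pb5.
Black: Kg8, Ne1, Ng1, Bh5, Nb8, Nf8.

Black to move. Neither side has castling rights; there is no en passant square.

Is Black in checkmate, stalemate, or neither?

Black to move; black king on g8.
In check: no.
Legal moves for Black include: Kh8, Kh7, Nh7+, Nfd7+, Ng6, Ne6, Nbd7+, Nc6, Na6, Be8, Bf7, Bg6, Bg4, Bf3, Be2, Bd1, Nh3, Ngf3, ... (list truncated; more exist).
Black has legal moves and is not in check → neither.

neither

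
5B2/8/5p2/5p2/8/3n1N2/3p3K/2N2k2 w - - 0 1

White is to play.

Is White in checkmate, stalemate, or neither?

neither

White to move; white king on h2.
In check: no.
Legal moves for White include: Bg7, Be7, Bh6, Bd6, Bc5, Bb4, Ba3, Ng5, Ne5, Nh4, Nd4, Nxd2+, Ng1, Ne1, Kh3, Kg3, Kh1, Nxd3, ... (list truncated; more exist).
White has legal moves and is not in check → neither.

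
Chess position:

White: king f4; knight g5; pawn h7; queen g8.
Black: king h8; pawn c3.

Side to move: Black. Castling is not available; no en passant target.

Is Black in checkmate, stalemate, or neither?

Black to move; black king on h8.
In check: yes, from the white queen on g8.
King squares — g7: attacked by Qg8; h7: attacked by Ng5; g8: attacked by Ph7.
Legal moves for Black: none.
In check with no legal moves → checkmate.

checkmate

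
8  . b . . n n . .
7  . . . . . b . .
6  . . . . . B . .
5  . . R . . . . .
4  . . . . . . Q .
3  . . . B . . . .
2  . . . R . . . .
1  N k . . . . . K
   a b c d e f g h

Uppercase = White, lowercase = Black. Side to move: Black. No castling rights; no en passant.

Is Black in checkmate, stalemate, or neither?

checkmate

Black to move; black king on b1.
In check: yes, from the white bishop on d3.
King squares — a1: attacked by Bf6; c1: attacked by Rc5; a2: attacked by Rd2; b2: attacked by Rd2; c2: attacked by Na1.
Legal moves for Black: none.
In check with no legal moves → checkmate.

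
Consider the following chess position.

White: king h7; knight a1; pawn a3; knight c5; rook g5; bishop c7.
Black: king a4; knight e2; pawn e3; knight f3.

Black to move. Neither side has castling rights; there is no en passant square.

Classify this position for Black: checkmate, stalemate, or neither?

neither

Black to move; black king on a4.
In check: yes, from the white knight on c5.
Legal moves for Black: Kb5, Kxa3.
Black is in check but has 2 legal moves → neither.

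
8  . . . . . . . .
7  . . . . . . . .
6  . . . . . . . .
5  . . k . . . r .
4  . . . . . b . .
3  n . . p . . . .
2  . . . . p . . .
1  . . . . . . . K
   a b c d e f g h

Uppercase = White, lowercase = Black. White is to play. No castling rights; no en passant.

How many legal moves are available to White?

White to move; king on h1.
In check: no.
Legal moves: none.
Count: 0.

0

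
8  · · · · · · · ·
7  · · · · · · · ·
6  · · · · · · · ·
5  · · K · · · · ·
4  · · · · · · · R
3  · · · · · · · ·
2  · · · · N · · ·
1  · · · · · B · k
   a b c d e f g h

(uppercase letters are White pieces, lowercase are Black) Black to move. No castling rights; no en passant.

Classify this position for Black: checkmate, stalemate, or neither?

Black to move; black king on h1.
In check: yes, from the white rook on h4.
King squares — g1: attacked by Ne2; g2: attacked by Bf1; h2: attacked by Rh4.
Legal moves for Black: none.
In check with no legal moves → checkmate.

checkmate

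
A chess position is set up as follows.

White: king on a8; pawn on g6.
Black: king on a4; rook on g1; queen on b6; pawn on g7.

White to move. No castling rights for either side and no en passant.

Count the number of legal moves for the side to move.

White to move; king on a8.
In check: no.
Legal moves: none.
Count: 0.

0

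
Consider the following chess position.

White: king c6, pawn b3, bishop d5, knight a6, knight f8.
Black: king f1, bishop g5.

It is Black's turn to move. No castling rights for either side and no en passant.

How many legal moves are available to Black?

Black to move; king on f1.
In check: no.
Legal moves: Bd8, Be7, Bh6, Bf6, Bh4, Bf4, Be3, Bd2, Bc1, Kf2, Ke2, Kg1, Ke1.
Count: 13.

13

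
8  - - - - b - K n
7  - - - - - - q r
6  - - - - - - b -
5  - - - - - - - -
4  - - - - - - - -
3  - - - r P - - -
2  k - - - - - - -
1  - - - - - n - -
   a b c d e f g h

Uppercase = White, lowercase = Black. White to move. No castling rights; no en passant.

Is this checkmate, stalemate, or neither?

checkmate

White to move; white king on g8.
In check: yes, from the black queen on g7.
King squares — f7: attacked by Bg6; g7: attacked by Rh7; h7: attacked by Bg6; f8: attacked by Qg7; h8: attacked by Qg7.
Legal moves for White: none.
In check with no legal moves → checkmate.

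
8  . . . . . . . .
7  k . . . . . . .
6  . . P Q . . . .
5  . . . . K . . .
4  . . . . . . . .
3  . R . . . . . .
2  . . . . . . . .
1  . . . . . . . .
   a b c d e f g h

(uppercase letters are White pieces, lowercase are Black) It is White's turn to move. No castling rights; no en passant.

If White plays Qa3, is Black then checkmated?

After Qa3: black king on a7; in check: yes, from the white queen on a3.
King squares — a6: attacked by Qa3; b6: attacked by Rb3; b7: attacked by Rb3; a8: attacked by Qa3; b8: attacked by Rb3.
Black has no legal moves → checkmate.

yes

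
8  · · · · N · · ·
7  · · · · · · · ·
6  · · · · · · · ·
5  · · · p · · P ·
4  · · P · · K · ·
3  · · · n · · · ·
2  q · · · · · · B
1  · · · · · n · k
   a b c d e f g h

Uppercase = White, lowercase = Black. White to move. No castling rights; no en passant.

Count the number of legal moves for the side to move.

White to move; king on f4.
In check: yes, from the black knight on d3.
Legal moves: Kf5, Kg4, Kf3.
Count: 3.

3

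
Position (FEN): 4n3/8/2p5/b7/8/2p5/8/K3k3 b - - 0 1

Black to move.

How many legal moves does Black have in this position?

Black to move; king on e1.
In check: no.
Legal moves: Ng7, Nc7, Nf6, Nd6, Bd8, Bc7, Bb6, Bb4, Kf2, Ke2, Kd2, Kf1, Kd1, c5, c2.
Count: 15.

15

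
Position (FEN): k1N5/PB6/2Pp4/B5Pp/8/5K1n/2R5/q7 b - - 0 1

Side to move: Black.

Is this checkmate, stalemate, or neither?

Black to move; black king on a8.
In check: yes, from the white bishop on b7.
King squares — a7: attacked by Nc8; b7: attacked by Pc6; b8: attacked by Pa7.
Legal moves for Black: none.
In check with no legal moves → checkmate.

checkmate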